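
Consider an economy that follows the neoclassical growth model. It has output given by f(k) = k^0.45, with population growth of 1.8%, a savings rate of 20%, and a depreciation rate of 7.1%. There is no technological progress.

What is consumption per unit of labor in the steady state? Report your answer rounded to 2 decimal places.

At the steady state, Δk = 0, so s·k^α = (n + δ)·k.
Rearranging, k^(1−α) = s / (n + δ).
k^0.55 = 0.20 / (0.018 + 0.071) = 0.20 / 0.089 = 2.2472
k* = 2.2472^(1/0.55) ≈ 4.3586
y* = (k*)^α = 4.3586^0.45 ≈ 1.9396
c* = (1 − s)·y* = (1 − 0.20) × 1.9396 ≈ 1.5517

c* ≈ 1.55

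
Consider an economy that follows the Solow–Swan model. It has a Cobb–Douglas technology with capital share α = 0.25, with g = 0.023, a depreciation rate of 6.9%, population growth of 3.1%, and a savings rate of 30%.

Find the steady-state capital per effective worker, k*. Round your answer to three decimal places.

k* ≈ 3.283

At the steady state, Δk = 0, so s·k^α = (n + g + δ)·k.
Dividing both sides by k: k^(1−α) = s / (n + g + δ).
k^0.75 = 0.30 / (0.031 + 0.023 + 0.069) = 0.30 / 0.123 = 2.4390
k* = 2.4390^(1/0.75) ≈ 3.2831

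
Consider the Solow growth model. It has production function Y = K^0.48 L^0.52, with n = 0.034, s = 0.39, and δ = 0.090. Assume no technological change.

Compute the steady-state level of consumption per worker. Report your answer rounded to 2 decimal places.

At the steady state, Δk = 0, so s·k^α = (n + δ)·k.
Dividing both sides by k: k^(1−α) = s / (n + δ).
k^0.52 = 0.39 / (0.034 + 0.090) = 0.39 / 0.124 = 3.1452
k* = 3.1452^(1/0.52) ≈ 9.0577
y* = (k*)^α = 9.0577^0.48 ≈ 2.8798
c* = (1 − s)·y* = (1 − 0.39) × 2.8798 ≈ 1.7567

c* ≈ 1.76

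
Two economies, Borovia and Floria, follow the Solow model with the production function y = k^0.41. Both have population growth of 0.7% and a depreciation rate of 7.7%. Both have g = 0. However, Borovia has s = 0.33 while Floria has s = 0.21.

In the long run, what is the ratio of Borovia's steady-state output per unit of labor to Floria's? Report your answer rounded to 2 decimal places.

y*_B / y*_F ≈ 1.37

Steady-state y* = [s/(n + δ)]^(α/(1−α)), so the ratio is [ (s_B/(n + δ)_B) / (s_F/(n + δ)_F) ]^0.6949.
s_B/(n + δ)_B = 0.33/0.084 = 3.9286; s_F/(n + δ)_F = 0.21/0.084 = 2.5000.
Ratio = (3.9286/2.5000)^0.6949 = 1.5714^0.6949 ≈ 1.3690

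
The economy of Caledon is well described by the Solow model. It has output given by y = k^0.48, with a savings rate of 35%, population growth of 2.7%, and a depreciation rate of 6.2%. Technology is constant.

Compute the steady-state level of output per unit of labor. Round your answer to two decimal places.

In steady state, investment equals break-even investment: s·k^α = (n + δ)·k.
Rearranging, k^(1−α) = s / (n + δ).
k^0.52 = 0.35 / (0.027 + 0.062) = 0.35 / 0.089 = 3.9326
k* = 3.9326^(1/0.52) ≈ 13.9192
y* = (k*)^α = 13.9192^0.48 ≈ 3.5394

y* ≈ 3.54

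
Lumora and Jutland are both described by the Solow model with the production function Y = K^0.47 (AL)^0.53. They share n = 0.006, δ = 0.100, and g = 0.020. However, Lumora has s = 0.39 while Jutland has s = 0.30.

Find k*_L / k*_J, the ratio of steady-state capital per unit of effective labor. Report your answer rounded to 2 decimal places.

k*_L / k*_J ≈ 1.64

Steady-state k* = [s/(n + g + δ)]^(1/(1−α)), so the ratio is [ (s_L/(n + g + δ)_L) / (s_J/(n + g + δ)_J) ]^1.8868.
s_L/(n + g + δ)_L = 0.39/0.126 = 3.0952; s_J/(n + g + δ)_J = 0.30/0.126 = 2.3810.
Ratio = (3.0952/2.3810)^1.8868 = 1.3000^1.8868 ≈ 1.6405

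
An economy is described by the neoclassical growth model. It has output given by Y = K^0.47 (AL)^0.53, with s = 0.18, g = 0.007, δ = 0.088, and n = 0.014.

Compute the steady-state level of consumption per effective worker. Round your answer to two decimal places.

In steady state, investment equals break-even investment: s·k^α = (n + g + δ)·k.
Dividing both sides by k: k^(1−α) = s / (n + g + δ).
k^0.53 = 0.18 / (0.014 + 0.007 + 0.088) = 0.18 / 0.109 = 1.6514
k* = 1.6514^(1/0.53) ≈ 2.5766
y* = (k*)^α = 2.5766^0.47 ≈ 1.5602
c* = (1 − s)·y* = (1 − 0.18) × 1.5602 ≈ 1.2794

c* ≈ 1.28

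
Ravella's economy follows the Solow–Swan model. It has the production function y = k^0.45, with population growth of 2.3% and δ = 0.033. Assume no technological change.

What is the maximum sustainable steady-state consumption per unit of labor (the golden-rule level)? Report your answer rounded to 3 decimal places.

c_gold ≈ 3.026

At the golden rule, f'(k) = n + δ, so α·k^(α−1) = n + δ and k_gold = (α/(n + δ))^(1/(1−α)).
k_gold = (0.45/0.056)^(1/0.55) = 8.0357^1.8182 ≈ 44.2093
c_gold = f(k_gold) − (n + δ)·k_gold = 5.5015 − 0.056×44.2093 ≈ 3.0258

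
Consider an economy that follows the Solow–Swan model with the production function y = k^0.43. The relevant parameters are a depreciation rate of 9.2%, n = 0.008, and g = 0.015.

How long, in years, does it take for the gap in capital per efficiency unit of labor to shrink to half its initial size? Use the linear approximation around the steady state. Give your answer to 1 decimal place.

Near the steady state the convergence rate is λ = (1 − α)(n + g + δ).
λ = (1 − 0.43) × 0.115 = 0.57 × 0.115 = 0.06555
Half-life = ln 2 / λ = 0.6931 / 0.06555 ≈ 10.57 years

half-life ≈ 10.6 years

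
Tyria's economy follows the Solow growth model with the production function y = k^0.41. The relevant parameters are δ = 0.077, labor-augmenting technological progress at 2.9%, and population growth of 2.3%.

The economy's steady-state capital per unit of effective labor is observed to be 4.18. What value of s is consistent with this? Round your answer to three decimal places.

s ≈ 0.300

Steady state requires s·f(k) = (n + g + δ)·k, i.e. s·k^α = (n + g + δ)·k.
So s / (n + g + δ) = (k*)^(1−α) = 4.18^0.59 = 2.3254.
Therefore s = 2.3254 × (n + g + δ) = 2.3254 × 0.129 = 0.3000.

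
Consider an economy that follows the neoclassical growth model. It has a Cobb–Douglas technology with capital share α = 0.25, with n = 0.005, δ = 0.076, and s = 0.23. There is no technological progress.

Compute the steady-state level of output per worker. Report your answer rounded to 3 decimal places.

y* ≈ 1.416

Steady state requires s·f(k) = (n + δ)·k, i.e. s·k^α = (n + δ)·k.
Dividing both sides by k: k^(1−α) = s / (n + δ).
k^0.75 = 0.23 / (0.005 + 0.076) = 0.23 / 0.081 = 2.8395
k* = 2.8395^(1/0.75) ≈ 4.0209
y* = (k*)^α = 4.0209^0.25 ≈ 1.4161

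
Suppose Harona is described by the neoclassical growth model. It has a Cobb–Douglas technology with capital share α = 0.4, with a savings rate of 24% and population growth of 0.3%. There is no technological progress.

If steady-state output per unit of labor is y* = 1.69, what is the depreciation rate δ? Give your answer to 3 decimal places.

δ ≈ 0.106

At the steady state, Δk = 0, so s·k^α = (n + δ)·k.
Since y* = [s/(n + δ)]^(α/(1−α)), we have s/(n + δ) = (y*)^((1−α)/α) = 1.69^1.5 = 2.1970.
Therefore n + δ = s / 2.1970 = 0.24 / 2.1970 = 0.1092, so δ = 0.1092 − 0.003 = 0.1062.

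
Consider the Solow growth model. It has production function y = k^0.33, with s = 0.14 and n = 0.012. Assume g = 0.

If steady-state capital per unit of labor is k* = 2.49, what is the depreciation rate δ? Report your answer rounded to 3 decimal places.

δ ≈ 0.064

Steady state requires s·f(k) = (n + δ)·k, i.e. s·k^α = (n + δ)·k.
So s / (n + δ) = (k*)^(1−α) = 2.49^0.67 = 1.8427.
Therefore n + δ = s / 1.8427 = 0.14 / 1.8427 = 0.0760, so δ = 0.0760 − 0.012 = 0.0640.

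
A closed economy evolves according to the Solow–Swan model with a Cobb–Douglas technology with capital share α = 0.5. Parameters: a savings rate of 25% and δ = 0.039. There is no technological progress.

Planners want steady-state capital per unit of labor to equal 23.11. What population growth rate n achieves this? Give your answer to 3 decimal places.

n ≈ 0.013

At the steady state, Δk = 0, so s·k^α = (n + δ)·k.
So s / (n + δ) = (k*)^(1−α) = 23.11^0.5 = 4.8073.
Therefore n + δ = s / 4.8073 = 0.25 / 4.8073 = 0.0520, so n = 0.0520 − 0.039 = 0.0130.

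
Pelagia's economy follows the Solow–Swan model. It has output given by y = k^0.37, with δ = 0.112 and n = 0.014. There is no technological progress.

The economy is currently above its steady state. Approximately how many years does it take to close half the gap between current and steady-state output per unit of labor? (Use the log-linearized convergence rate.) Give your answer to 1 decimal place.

Near the steady state the convergence rate is λ = (1 − α)(n + δ).
λ = (1 − 0.37) × 0.126 = 0.63 × 0.126 = 0.07938
Half-life = ln 2 / λ = 0.6931 / 0.07938 ≈ 8.73 years

t_½ ≈ 8.7 years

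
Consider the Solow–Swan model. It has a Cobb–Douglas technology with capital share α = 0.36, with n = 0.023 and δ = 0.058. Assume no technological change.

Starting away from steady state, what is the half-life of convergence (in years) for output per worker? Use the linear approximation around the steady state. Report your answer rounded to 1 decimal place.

Near the steady state the convergence rate is λ = (1 − α)(n + δ).
λ = (1 − 0.36) × 0.081 = 0.64 × 0.081 = 0.05184
Half-life = ln 2 / λ = 0.6931 / 0.05184 ≈ 13.37 years

half-life ≈ 13.4 years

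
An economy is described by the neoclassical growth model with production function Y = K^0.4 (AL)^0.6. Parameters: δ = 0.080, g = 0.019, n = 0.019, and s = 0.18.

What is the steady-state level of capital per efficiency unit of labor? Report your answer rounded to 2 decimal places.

Steady state requires s·f(k) = (n + g + δ)·k, i.e. s·k^α = (n + g + δ)·k.
Rearranging, k^(1−α) = s / (n + g + δ).
k^0.6 = 0.18 / (0.019 + 0.019 + 0.080) = 0.18 / 0.118 = 1.5254
k* = 1.5254^(1/0.6) ≈ 2.0213

k* ≈ 2.02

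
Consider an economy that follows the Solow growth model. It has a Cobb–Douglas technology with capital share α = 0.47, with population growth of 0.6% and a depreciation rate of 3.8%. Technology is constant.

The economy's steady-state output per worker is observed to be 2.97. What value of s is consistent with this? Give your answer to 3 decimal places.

s ≈ 0.150

Steady state requires s·f(k) = (n + δ)·k, i.e. s·k^α = (n + δ)·k.
Since y* = [s/(n + δ)]^(α/(1−α)), we have s/(n + δ) = (y*)^((1−α)/α) = 2.97^1.1277 = 3.4129.
Therefore s = 3.4129 × (n + δ) = 3.4129 × 0.044 = 0.1502.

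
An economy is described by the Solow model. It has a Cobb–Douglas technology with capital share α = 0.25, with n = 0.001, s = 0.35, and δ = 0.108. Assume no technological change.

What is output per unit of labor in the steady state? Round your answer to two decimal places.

Steady state requires s·f(k) = (n + δ)·k, i.e. s·k^α = (n + δ)·k.
Dividing both sides by k: k^(1−α) = s / (n + δ).
k^0.75 = 0.35 / (0.001 + 0.108) = 0.35 / 0.109 = 3.2110
k* = 3.2110^(1/0.75) ≈ 4.7372
y* = (k*)^α = 4.7372^0.25 ≈ 1.4753

y* ≈ 1.48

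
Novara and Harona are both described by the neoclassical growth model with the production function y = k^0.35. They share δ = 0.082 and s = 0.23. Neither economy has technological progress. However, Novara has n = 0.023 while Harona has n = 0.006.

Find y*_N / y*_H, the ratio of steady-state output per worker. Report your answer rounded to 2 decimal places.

y*_N / y*_H ≈ 0.91

Steady-state y* = [s/(n + δ)]^(α/(1−α)), so the ratio is [ (s_N/(n + δ)_N) / (s_H/(n + δ)_H) ]^0.5385.
s_N/(n + δ)_N = 0.23/0.105 = 2.1905; s_H/(n + δ)_H = 0.23/0.088 = 2.6136.
Ratio = (2.1905/2.6136)^0.5385 = 0.8381^0.5385 ≈ 0.9093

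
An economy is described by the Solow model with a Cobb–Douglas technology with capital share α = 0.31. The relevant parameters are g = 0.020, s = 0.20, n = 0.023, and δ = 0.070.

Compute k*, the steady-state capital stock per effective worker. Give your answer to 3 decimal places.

At the steady state, Δk = 0, so s·k^α = (n + g + δ)·k.
Dividing both sides by k: k^(1−α) = s / (n + g + δ).
k^0.69 = 0.20 / (0.023 + 0.020 + 0.070) = 0.20 / 0.113 = 1.7699
k* = 1.7699^(1/0.69) ≈ 2.2874

k* = 2.287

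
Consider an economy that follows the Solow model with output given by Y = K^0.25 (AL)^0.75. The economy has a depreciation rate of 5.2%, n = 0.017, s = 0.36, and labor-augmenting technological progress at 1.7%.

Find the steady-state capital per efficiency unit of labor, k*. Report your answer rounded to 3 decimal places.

At the steady state, Δk = 0, so s·k^α = (n + g + δ)·k.
Dividing both sides by k: k^(1−α) = s / (n + g + δ).
k^0.75 = 0.36 / (0.017 + 0.017 + 0.052) = 0.36 / 0.086 = 4.1860
k* = 4.1860^(1/0.75) ≈ 6.7463

k* = 6.746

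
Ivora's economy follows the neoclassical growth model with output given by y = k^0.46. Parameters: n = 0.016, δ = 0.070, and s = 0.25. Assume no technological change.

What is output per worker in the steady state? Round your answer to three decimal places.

In steady state, investment equals break-even investment: s·k^α = (n + δ)·k.
Dividing both sides by k: k^(1−α) = s / (n + δ).
k^0.54 = 0.25 / (0.016 + 0.070) = 0.25 / 0.086 = 2.9070
k* = 2.9070^(1/0.54) ≈ 7.2149
y* = (k*)^α = 7.2149^0.46 ≈ 2.4819

y* ≈ 2.482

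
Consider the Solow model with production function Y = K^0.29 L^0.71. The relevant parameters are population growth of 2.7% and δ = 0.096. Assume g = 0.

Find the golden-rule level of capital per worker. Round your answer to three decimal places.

k_gold ≈ 3.347

The golden rule sets f'(k) = n + δ, i.e. α·k^(α−1) = n + δ.
So k^(1−α) = α / (n + δ) = 0.29 / 0.123 = 2.3577.
k_gold = 2.3577^(1/0.71) ≈ 3.3468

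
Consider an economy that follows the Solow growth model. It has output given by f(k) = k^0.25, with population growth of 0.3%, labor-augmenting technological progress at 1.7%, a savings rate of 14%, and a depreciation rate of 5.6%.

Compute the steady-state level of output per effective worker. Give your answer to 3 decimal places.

y* ≈ 1.226

Steady state requires s·f(k) = (n + g + δ)·k, i.e. s·k^α = (n + g + δ)·k.
Rearranging, k^(1−α) = s / (n + g + δ).
k^0.75 = 0.14 / (0.003 + 0.017 + 0.056) = 0.14 / 0.076 = 1.8421
k* = 1.8421^(1/0.75) ≈ 2.2581
y* = (k*)^α = 2.2581^0.25 ≈ 1.2258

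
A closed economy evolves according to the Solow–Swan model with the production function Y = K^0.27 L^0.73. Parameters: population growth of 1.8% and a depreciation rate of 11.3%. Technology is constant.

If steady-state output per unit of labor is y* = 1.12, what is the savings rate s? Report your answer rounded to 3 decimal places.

At the steady state, Δk = 0, so s·k^α = (n + δ)·k.
Since y* = [s/(n + δ)]^(α/(1−α)), we have s/(n + δ) = (y*)^((1−α)/α) = 1.12^2.7037 = 1.3585.
Therefore s = 1.3585 × (n + δ) = 1.3585 × 0.131 = 0.1780.

s ≈ 0.178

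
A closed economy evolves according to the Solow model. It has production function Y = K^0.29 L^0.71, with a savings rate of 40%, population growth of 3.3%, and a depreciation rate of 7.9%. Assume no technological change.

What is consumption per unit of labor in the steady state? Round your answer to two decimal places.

Steady state requires s·f(k) = (n + δ)·k, i.e. s·k^α = (n + δ)·k.
Dividing both sides by k: k^(1−α) = s / (n + δ).
k^0.71 = 0.40 / (0.033 + 0.079) = 0.40 / 0.112 = 3.5714
k* = 3.5714^(1/0.71) ≈ 6.0068
y* = (k*)^α = 6.0068^0.29 ≈ 1.6819
c* = (1 − s)·y* = (1 − 0.40) × 1.6819 ≈ 1.0091

c* = 1.01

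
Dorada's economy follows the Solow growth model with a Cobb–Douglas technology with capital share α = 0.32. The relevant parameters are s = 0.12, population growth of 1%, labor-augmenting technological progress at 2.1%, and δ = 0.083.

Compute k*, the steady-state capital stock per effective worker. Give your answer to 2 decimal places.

k* ≈ 1.08

Steady state requires s·f(k) = (n + g + δ)·k, i.e. s·k^α = (n + g + δ)·k.
Dividing both sides by k: k^(1−α) = s / (n + g + δ).
k^0.68 = 0.12 / (0.010 + 0.021 + 0.083) = 0.12 / 0.114 = 1.0526
k* = 1.0526^(1/0.68) ≈ 1.0783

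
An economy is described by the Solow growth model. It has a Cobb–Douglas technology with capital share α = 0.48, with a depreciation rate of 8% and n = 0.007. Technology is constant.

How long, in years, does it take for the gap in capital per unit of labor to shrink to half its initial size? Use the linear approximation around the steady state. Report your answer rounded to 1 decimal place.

Near the steady state the convergence rate is λ = (1 − α)(n + δ).
λ = (1 − 0.48) × 0.087 = 0.52 × 0.087 = 0.04524
Half-life = ln 2 / λ = 0.6931 / 0.04524 ≈ 15.32 years

t_½ ≈ 15.3 years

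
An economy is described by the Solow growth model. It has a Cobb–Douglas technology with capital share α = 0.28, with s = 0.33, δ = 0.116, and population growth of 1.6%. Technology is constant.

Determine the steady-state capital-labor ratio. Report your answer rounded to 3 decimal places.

At the steady state, Δk = 0, so s·k^α = (n + δ)·k.
Rearranging, k^(1−α) = s / (n + δ).
k^0.72 = 0.33 / (0.016 + 0.116) = 0.33 / 0.132 = 2.5000
k* = 2.5000^(1/0.72) ≈ 3.5702

k* ≈ 3.570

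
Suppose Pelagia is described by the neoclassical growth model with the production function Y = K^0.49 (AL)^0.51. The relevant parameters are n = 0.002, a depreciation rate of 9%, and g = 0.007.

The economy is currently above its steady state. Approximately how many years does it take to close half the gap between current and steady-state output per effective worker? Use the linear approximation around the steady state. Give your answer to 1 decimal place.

Near the steady state the convergence rate is λ = (1 − α)(n + g + δ).
λ = (1 − 0.49) × 0.099 = 0.51 × 0.099 = 0.05049
Half-life = ln 2 / λ = 0.6931 / 0.05049 ≈ 13.73 years

about 13.7 years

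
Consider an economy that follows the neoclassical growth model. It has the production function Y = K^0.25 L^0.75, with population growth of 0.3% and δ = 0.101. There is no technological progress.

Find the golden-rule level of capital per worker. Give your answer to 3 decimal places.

k_gold ≈ 3.220

The golden rule sets f'(k) = n + δ, i.e. α·k^(α−1) = n + δ.
So k^(1−α) = α / (n + δ) = 0.25 / 0.104 = 2.4038.
k_gold = 2.4038^(1/0.75) ≈ 3.2201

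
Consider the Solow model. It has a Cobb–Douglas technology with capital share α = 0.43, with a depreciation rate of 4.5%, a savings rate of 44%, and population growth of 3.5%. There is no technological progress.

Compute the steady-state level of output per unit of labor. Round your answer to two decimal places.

y* = 3.62

At the steady state, Δk = 0, so s·k^α = (n + δ)·k.
Rearranging, k^(1−α) = s / (n + δ).
k^0.57 = 0.44 / (0.035 + 0.045) = 0.44 / 0.080 = 5.5000
k* = 5.5000^(1/0.57) ≈ 19.9013
y* = (k*)^α = 19.9013^0.43 ≈ 3.6184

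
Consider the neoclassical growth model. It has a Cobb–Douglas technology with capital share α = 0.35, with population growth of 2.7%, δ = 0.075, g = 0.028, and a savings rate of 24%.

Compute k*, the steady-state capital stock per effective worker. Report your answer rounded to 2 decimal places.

k* = 2.57

In steady state, investment equals break-even investment: s·k^α = (n + g + δ)·k.
Rearranging, k^(1−α) = s / (n + g + δ).
k^0.65 = 0.24 / (0.027 + 0.028 + 0.075) = 0.24 / 0.130 = 1.8462
k* = 1.8462^(1/0.65) ≈ 2.5684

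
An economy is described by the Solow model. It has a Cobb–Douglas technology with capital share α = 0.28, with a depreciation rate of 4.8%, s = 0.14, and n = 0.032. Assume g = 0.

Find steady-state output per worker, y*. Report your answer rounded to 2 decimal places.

y* = 1.24

In steady state, investment equals break-even investment: s·k^α = (n + δ)·k.
Dividing both sides by k: k^(1−α) = s / (n + δ).
k^0.72 = 0.14 / (0.032 + 0.048) = 0.14 / 0.080 = 1.7500
k* = 1.7500^(1/0.72) ≈ 2.1755
y* = (k*)^α = 2.1755^0.28 ≈ 1.2431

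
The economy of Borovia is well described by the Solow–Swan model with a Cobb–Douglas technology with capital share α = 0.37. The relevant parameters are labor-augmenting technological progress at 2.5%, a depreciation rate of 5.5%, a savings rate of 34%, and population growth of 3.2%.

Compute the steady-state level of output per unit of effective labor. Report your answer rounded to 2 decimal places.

y* = 1.92

In steady state, investment equals break-even investment: s·k^α = (n + g + δ)·k.
Rearranging, k^(1−α) = s / (n + g + δ).
k^0.63 = 0.34 / (0.032 + 0.025 + 0.055) = 0.34 / 0.112 = 3.0357
k* = 3.0357^(1/0.63) ≈ 5.8276
y* = (k*)^α = 5.8276^0.37 ≈ 1.9197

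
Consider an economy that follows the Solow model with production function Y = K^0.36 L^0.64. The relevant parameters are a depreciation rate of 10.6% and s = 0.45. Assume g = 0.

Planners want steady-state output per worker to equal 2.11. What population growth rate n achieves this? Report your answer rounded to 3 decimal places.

n ≈ 0.013

In steady state, investment equals break-even investment: s·k^α = (n + δ)·k.
Since y* = [s/(n + δ)]^(α/(1−α)), we have s/(n + δ) = (y*)^((1−α)/α) = 2.11^1.7778 = 3.7715.
Therefore n + δ = s / 3.7715 = 0.45 / 3.7715 = 0.1193, so n = 0.1193 − 0.106 = 0.0133.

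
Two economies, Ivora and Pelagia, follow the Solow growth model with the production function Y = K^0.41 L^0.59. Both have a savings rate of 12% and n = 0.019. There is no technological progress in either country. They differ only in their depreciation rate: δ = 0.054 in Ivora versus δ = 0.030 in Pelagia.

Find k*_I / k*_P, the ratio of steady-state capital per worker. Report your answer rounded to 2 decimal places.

Steady-state k* = [s/(n + δ)]^(1/(1−α)), so the ratio is [ (s_I/(n + δ)_I) / (s_P/(n + δ)_P) ]^1.6949.
s_I/(n + δ)_I = 0.12/0.073 = 1.6438; s_P/(n + δ)_P = 0.12/0.049 = 2.4490.
Ratio = (1.6438/2.4490)^1.6949 = 0.6712^1.6949 ≈ 0.5088

ratio ≈ 0.51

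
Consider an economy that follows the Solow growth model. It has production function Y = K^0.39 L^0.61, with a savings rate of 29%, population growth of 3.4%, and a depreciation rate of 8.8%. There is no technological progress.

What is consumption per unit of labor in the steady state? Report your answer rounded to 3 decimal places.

c* = 1.235

Steady state requires s·f(k) = (n + δ)·k, i.e. s·k^α = (n + δ)·k.
Rearranging, k^(1−α) = s / (n + δ).
k^0.61 = 0.29 / (0.034 + 0.088) = 0.29 / 0.122 = 2.3770
k* = 2.3770^(1/0.61) ≈ 4.1347
y* = (k*)^α = 4.1347^0.39 ≈ 1.7395
c* = (1 − s)·y* = (1 − 0.29) × 1.7395 ≈ 1.2350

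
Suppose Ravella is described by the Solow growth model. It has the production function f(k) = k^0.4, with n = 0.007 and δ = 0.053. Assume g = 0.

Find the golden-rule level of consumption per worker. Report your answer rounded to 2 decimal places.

At the golden rule, f'(k) = n + δ, so α·k^(α−1) = n + δ and k_gold = (α/(n + δ))^(1/(1−α)).
k_gold = (0.4/0.060)^(1/0.6) = 6.6667^1.6667 ≈ 23.6163
c_gold = f(k_gold) − (n + δ)·k_gold = 3.5423 − 0.060×23.6163 ≈ 2.1253

c_gold ≈ 2.13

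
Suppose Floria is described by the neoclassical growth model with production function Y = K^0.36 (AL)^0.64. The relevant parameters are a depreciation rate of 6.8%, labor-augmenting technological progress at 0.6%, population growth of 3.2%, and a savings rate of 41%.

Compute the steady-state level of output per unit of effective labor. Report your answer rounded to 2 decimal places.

At the steady state, Δk = 0, so s·k^α = (n + g + δ)·k.
Rearranging, k^(1−α) = s / (n + g + δ).
k^0.64 = 0.41 / (0.032 + 0.006 + 0.068) = 0.41 / 0.106 = 3.8679
k* = 3.8679^(1/0.64) ≈ 8.2781
y* = (k*)^α = 8.2781^0.36 ≈ 2.1402

y* = 2.14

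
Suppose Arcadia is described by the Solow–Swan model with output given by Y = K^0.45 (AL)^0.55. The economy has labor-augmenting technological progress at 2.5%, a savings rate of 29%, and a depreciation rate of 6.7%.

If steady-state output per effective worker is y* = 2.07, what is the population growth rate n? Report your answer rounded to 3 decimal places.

n ≈ 0.027

At the steady state, Δk = 0, so s·k^α = (n + g + δ)·k.
Since y* = [s/(n + g + δ)]^(α/(1−α)), we have s/(n + g + δ) = (y*)^((1−α)/α) = 2.07^1.2222 = 2.4332.
Therefore n + g + δ = s / 2.4332 = 0.29 / 2.4332 = 0.1192, so n = 0.1192 − 0.092 = 0.0272.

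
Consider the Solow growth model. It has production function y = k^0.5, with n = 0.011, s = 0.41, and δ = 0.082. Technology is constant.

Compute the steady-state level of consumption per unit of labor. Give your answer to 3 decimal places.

At the steady state, Δk = 0, so s·k^α = (n + δ)·k.
Dividing both sides by k: k^(1−α) = s / (n + δ).
k^0.5 = 0.41 / (0.011 + 0.082) = 0.41 / 0.093 = 4.4086
k* = 4.4086^(1/0.5) ≈ 19.4358
y* = (k*)^α = 19.4358^0.5 ≈ 4.4086
c* = (1 − s)·y* = (1 − 0.41) × 4.4086 ≈ 2.6011

c* = 2.601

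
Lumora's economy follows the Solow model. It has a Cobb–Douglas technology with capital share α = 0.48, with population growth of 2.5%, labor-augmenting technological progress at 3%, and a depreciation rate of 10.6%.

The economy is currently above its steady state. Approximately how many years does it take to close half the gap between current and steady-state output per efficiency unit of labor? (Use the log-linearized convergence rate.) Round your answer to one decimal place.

Near the steady state the convergence rate is λ = (1 − α)(n + g + δ).
λ = (1 − 0.48) × 0.161 = 0.52 × 0.161 = 0.08372
Half-life = ln 2 / λ = 0.6931 / 0.08372 ≈ 8.28 years

about 8.3 years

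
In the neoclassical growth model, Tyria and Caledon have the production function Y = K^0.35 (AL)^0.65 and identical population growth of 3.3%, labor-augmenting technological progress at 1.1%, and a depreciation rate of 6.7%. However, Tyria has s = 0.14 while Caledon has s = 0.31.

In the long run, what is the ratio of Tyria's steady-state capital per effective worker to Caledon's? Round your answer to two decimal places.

k*_T / k*_C ≈ 0.29

Steady-state k* = [s/(n + g + δ)]^(1/(1−α)), so the ratio is [ (s_T/(n + g + δ)_T) / (s_C/(n + g + δ)_C) ]^1.5385.
s_T/(n + g + δ)_T = 0.14/0.111 = 1.2613; s_C/(n + g + δ)_C = 0.31/0.111 = 2.7928.
Ratio = (1.2613/2.7928)^1.5385 = 0.4516^1.5385 ≈ 0.2943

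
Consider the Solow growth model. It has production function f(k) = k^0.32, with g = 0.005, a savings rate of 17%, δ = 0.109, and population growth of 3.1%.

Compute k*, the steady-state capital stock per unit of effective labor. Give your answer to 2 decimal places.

In steady state, investment equals break-even investment: s·k^α = (n + g + δ)·k.
Dividing both sides by k: k^(1−α) = s / (n + g + δ).
k^0.68 = 0.17 / (0.031 + 0.005 + 0.109) = 0.17 / 0.145 = 1.1724
k* = 1.1724^(1/0.68) ≈ 1.2635

k* ≈ 1.26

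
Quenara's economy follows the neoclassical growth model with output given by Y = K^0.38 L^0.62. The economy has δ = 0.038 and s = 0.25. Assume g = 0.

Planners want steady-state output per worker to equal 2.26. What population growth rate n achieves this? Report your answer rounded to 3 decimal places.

Steady state requires s·f(k) = (n + δ)·k, i.e. s·k^α = (n + δ)·k.
Since y* = [s/(n + δ)]^(α/(1−α)), we have s/(n + δ) = (y*)^((1−α)/α) = 2.26^1.6316 = 3.7824.
Therefore n + δ = s / 3.7824 = 0.25 / 3.7824 = 0.0661, so n = 0.0661 − 0.038 = 0.0281.

n ≈ 0.028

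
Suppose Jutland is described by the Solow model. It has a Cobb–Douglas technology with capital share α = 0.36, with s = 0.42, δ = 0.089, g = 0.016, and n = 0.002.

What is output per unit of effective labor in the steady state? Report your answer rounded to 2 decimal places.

At the steady state, Δk = 0, so s·k^α = (n + g + δ)·k.
Rearranging, k^(1−α) = s / (n + g + δ).
k^0.64 = 0.42 / (0.002 + 0.016 + 0.089) = 0.42 / 0.107 = 3.9252
k* = 3.9252^(1/0.64) ≈ 8.4705
y* = (k*)^α = 8.4705^0.36 ≈ 2.1580

y* ≈ 2.16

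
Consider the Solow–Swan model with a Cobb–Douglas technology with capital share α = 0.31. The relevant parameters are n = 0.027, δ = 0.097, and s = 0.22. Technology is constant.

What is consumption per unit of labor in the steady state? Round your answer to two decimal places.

c* ≈ 1.01

In steady state, investment equals break-even investment: s·k^α = (n + δ)·k.
Dividing both sides by k: k^(1−α) = s / (n + δ).
k^0.69 = 0.22 / (0.027 + 0.097) = 0.22 / 0.124 = 1.7742
k* = 1.7742^(1/0.69) ≈ 2.2955
y* = (k*)^α = 2.2955^0.31 ≈ 1.2938
c* = (1 − s)·y* = (1 − 0.22) × 1.2938 ≈ 1.0092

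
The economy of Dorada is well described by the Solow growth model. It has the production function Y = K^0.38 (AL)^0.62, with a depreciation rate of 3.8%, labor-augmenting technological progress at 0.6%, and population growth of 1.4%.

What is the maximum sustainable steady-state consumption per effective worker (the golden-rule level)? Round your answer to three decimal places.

c_gold ≈ 1.962

At the golden rule, f'(k) = n + g + δ, so α·k^(α−1) = n + g + δ and k_gold = (α/(n + g + δ))^(1/(1−α)).
k_gold = (0.38/0.058)^(1/0.62) = 6.5517^1.6129 ≈ 20.7347
c_gold = f(k_gold) − (n + g + δ)·k_gold = 3.1648 − 0.058×20.7347 ≈ 1.9622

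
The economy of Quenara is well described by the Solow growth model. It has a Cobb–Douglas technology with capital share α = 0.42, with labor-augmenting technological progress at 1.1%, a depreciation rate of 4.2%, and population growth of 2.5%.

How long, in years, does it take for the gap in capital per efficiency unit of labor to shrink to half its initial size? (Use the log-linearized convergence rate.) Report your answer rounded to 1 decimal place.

t_½ ≈ 15.3 years

Near the steady state the convergence rate is λ = (1 − α)(n + g + δ).
λ = (1 − 0.42) × 0.078 = 0.58 × 0.078 = 0.04524
Half-life = ln 2 / λ = 0.6931 / 0.04524 ≈ 15.32 years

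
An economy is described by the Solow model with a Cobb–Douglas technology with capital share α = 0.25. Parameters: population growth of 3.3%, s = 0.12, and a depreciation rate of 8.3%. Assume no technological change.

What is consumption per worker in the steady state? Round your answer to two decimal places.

In steady state, investment equals break-even investment: s·k^α = (n + δ)·k.
Rearranging, k^(1−α) = s / (n + δ).
k^0.75 = 0.12 / (0.033 + 0.083) = 0.12 / 0.116 = 1.0345
k* = 1.0345^(1/0.75) ≈ 1.0463
y* = (k*)^α = 1.0463^0.25 ≈ 1.0114
c* = (1 − s)·y* = (1 − 0.12) × 1.0114 ≈ 0.8900

c* ≈ 0.89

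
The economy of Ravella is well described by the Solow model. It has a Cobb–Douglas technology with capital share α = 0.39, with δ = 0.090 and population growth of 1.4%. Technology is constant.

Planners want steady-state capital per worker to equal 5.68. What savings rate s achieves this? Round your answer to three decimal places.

In steady state, investment equals break-even investment: s·k^α = (n + δ)·k.
So s / (n + δ) = (k*)^(1−α) = 5.68^0.61 = 2.8850.
Therefore s = 2.8850 × (n + δ) = 2.8850 × 0.104 = 0.3000.

s ≈ 0.300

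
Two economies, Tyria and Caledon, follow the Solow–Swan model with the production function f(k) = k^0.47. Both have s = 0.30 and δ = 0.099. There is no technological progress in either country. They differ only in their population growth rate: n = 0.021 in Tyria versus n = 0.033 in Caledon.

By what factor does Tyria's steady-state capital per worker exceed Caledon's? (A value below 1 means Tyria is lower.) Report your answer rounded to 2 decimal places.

Steady-state k* = [s/(n + δ)]^(1/(1−α)), so the ratio is [ (s_T/(n + δ)_T) / (s_C/(n + δ)_C) ]^1.8868.
s_T/(n + δ)_T = 0.30/0.120 = 2.5000; s_C/(n + δ)_C = 0.30/0.132 = 2.2727.
Ratio = (2.5000/2.2727)^1.8868 = 1.1000^1.8868 ≈ 1.1970

ratio ≈ 1.20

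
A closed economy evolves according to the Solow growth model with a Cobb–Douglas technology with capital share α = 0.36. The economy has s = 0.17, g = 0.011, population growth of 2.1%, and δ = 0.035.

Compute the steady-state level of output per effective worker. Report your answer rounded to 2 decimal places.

At the steady state, Δk = 0, so s·k^α = (n + g + δ)·k.
Rearranging, k^(1−α) = s / (n + g + δ).
k^0.64 = 0.17 / (0.021 + 0.011 + 0.035) = 0.17 / 0.067 = 2.5373
k* = 2.5373^(1/0.64) ≈ 4.2838
y* = (k*)^α = 4.2838^0.36 ≈ 1.6883

y* ≈ 1.69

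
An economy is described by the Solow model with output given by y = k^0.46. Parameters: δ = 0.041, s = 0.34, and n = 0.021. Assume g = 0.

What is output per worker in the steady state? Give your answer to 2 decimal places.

At the steady state, Δk = 0, so s·k^α = (n + δ)·k.
Dividing both sides by k: k^(1−α) = s / (n + δ).
k^0.54 = 0.34 / (0.021 + 0.041) = 0.34 / 0.062 = 5.4839
k* = 5.4839^(1/0.54) ≈ 23.3714
y* = (k*)^α = 23.3714^0.46 ≈ 4.2618

y* = 4.26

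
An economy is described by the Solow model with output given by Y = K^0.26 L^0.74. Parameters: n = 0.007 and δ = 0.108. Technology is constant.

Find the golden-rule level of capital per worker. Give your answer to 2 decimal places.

k_gold ≈ 3.01

The golden rule sets f'(k) = n + δ, i.e. α·k^(α−1) = n + δ.
So k^(1−α) = α / (n + δ) = 0.26 / 0.115 = 2.2609.
k_gold = 2.2609^(1/0.74) ≈ 3.0113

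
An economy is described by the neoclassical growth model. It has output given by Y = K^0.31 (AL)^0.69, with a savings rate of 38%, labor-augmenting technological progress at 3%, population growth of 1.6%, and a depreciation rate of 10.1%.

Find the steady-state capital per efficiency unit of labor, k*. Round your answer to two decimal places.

k* ≈ 3.96

At the steady state, Δk = 0, so s·k^α = (n + g + δ)·k.
Rearranging, k^(1−α) = s / (n + g + δ).
k^0.69 = 0.38 / (0.016 + 0.030 + 0.101) = 0.38 / 0.147 = 2.5850
k* = 2.5850^(1/0.69) ≈ 3.9607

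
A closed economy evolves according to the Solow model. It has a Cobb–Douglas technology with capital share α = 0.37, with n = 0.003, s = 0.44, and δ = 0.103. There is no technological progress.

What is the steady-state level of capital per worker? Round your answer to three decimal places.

k* ≈ 9.576

Steady state requires s·f(k) = (n + δ)·k, i.e. s·k^α = (n + δ)·k.
Rearranging, k^(1−α) = s / (n + δ).
k^0.63 = 0.44 / (0.003 + 0.103) = 0.44 / 0.106 = 4.1509
k* = 4.1509^(1/0.63) ≈ 9.5759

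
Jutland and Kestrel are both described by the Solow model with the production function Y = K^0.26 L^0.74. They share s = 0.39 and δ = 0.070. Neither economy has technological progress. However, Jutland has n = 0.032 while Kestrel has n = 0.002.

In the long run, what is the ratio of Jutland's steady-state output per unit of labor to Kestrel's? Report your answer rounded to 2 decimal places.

Steady-state y* = [s/(n + δ)]^(α/(1−α)), so the ratio is [ (s_J/(n + δ)_J) / (s_K/(n + δ)_K) ]^0.3514.
s_J/(n + δ)_J = 0.39/0.102 = 3.8235; s_K/(n + δ)_K = 0.39/0.072 = 5.4167.
Ratio = (3.8235/5.4167)^0.3514 = 0.7059^0.3514 ≈ 0.8848

ratio ≈ 0.88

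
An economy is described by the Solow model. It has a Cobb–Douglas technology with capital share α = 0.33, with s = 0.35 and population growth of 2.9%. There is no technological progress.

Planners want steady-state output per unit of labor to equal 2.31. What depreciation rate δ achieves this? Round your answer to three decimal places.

In steady state, investment equals break-even investment: s·k^α = (n + δ)·k.
Since y* = [s/(n + δ)]^(α/(1−α)), we have s/(n + δ) = (y*)^((1−α)/α) = 2.31^2.0303 = 5.4732.
Therefore n + δ = s / 5.4732 = 0.35 / 5.4732 = 0.0639, so δ = 0.0639 − 0.029 = 0.0349.

δ ≈ 0.035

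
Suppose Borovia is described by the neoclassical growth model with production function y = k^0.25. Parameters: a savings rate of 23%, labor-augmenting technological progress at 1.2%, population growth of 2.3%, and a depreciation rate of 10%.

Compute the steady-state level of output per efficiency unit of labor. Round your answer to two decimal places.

y* ≈ 1.19

In steady state, investment equals break-even investment: s·k^α = (n + g + δ)·k.
Dividing both sides by k: k^(1−α) = s / (n + g + δ).
k^0.75 = 0.23 / (0.023 + 0.012 + 0.100) = 0.23 / 0.135 = 1.7037
k* = 1.7037^(1/0.75) ≈ 2.0348
y* = (k*)^α = 2.0348^0.25 ≈ 1.1943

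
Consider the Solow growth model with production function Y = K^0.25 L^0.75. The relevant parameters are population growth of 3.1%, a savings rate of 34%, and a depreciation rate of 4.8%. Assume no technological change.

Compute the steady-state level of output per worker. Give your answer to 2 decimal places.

At the steady state, Δk = 0, so s·k^α = (n + δ)·k.
Rearranging, k^(1−α) = s / (n + δ).
k^0.75 = 0.34 / (0.031 + 0.048) = 0.34 / 0.079 = 4.3038
k* = 4.3038^(1/0.75) ≈ 7.0006
y* = (k*)^α = 7.0006^0.25 ≈ 1.6266

y* ≈ 1.63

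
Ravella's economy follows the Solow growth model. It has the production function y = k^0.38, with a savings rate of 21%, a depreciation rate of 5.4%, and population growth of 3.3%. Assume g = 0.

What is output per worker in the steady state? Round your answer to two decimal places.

Steady state requires s·f(k) = (n + δ)·k, i.e. s·k^α = (n + δ)·k.
Rearranging, k^(1−α) = s / (n + δ).
k^0.62 = 0.21 / (0.033 + 0.054) = 0.21 / 0.087 = 2.4138
k* = 2.4138^(1/0.62) ≈ 4.1425
y* = (k*)^α = 4.1425^0.38 ≈ 1.7162

y* ≈ 1.72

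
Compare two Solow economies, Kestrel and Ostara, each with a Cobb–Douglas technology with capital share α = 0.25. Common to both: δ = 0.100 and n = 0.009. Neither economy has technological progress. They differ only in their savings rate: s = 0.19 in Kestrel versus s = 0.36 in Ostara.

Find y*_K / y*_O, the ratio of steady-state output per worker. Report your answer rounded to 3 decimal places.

y*_K / y*_O ≈ 0.808

Steady-state y* = [s/(n + δ)]^(α/(1−α)), so the ratio is [ (s_K/(n + δ)_K) / (s_O/(n + δ)_O) ]^0.3333.
s_K/(n + δ)_K = 0.19/0.109 = 1.7431; s_O/(n + δ)_O = 0.36/0.109 = 3.3028.
Ratio = (1.7431/3.3028)^0.3333 = 0.5278^0.3333 ≈ 0.8082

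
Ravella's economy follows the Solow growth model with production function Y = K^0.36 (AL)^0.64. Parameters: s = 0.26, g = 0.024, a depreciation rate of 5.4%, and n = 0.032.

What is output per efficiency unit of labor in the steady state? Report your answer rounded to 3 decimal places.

y* = 1.622

At the steady state, Δk = 0, so s·k^α = (n + g + δ)·k.
Rearranging, k^(1−α) = s / (n + g + δ).
k^0.64 = 0.26 / (0.032 + 0.024 + 0.054) = 0.26 / 0.110 = 2.3636
k* = 2.3636^(1/0.64) ≈ 3.8345
y* = (k*)^α = 3.8345^0.36 ≈ 1.6223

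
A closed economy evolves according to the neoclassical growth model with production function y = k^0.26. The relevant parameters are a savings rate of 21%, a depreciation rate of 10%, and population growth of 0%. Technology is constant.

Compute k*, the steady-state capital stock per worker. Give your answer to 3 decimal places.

At the steady state, Δk = 0, so s·k^α = (n + δ)·k.
Rearranging, k^(1−α) = s / (n + δ).
k^0.74 = 0.21 / (0.000 + 0.100) = 0.21 / 0.100 = 2.1000
k* = 2.1000^(1/0.74) ≈ 2.7254

k* ≈ 2.725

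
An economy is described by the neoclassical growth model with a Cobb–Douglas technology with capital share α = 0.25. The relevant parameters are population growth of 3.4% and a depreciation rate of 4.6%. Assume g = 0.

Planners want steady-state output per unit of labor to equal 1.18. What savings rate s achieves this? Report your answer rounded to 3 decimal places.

s ≈ 0.131

In steady state, investment equals break-even investment: s·k^α = (n + δ)·k.
Since y* = [s/(n + δ)]^(α/(1−α)), we have s/(n + δ) = (y*)^((1−α)/α) = 1.18^3 = 1.6430.
Therefore s = 1.6430 × (n + δ) = 1.6430 × 0.080 = 0.1314.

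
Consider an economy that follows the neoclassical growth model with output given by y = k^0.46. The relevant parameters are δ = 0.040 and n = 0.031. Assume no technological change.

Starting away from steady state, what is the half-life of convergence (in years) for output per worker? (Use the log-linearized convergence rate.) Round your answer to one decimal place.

Near the steady state the convergence rate is λ = (1 − α)(n + δ).
λ = (1 − 0.46) × 0.071 = 0.54 × 0.071 = 0.03834
Half-life = ln 2 / λ = 0.6931 / 0.03834 ≈ 18.08 years

t_½ ≈ 18.1 years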